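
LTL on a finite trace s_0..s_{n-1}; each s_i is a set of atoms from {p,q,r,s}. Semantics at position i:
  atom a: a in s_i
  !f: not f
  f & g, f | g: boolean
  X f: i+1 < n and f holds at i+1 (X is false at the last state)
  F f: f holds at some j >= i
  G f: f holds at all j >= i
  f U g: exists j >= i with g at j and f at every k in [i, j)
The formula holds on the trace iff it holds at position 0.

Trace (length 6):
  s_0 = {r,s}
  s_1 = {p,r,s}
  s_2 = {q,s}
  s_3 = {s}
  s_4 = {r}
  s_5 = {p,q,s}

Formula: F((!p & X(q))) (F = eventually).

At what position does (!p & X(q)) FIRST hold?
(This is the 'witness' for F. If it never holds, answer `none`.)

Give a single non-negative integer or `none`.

Answer: 4

Derivation:
s_0={r,s}: (!p & X(q))=False !p=True p=False X(q)=False q=False
s_1={p,r,s}: (!p & X(q))=False !p=False p=True X(q)=True q=False
s_2={q,s}: (!p & X(q))=False !p=True p=False X(q)=False q=True
s_3={s}: (!p & X(q))=False !p=True p=False X(q)=False q=False
s_4={r}: (!p & X(q))=True !p=True p=False X(q)=True q=False
s_5={p,q,s}: (!p & X(q))=False !p=False p=True X(q)=False q=True
F((!p & X(q))) holds; first witness at position 4.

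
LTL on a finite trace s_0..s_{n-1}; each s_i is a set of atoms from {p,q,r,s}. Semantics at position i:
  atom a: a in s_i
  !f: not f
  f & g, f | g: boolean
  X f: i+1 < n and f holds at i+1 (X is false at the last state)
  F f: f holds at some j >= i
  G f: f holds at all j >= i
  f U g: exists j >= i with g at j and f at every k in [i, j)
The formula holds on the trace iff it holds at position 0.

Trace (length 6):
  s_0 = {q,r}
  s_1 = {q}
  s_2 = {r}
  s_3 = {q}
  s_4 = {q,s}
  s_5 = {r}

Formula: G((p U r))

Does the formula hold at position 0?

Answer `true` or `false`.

s_0={q,r}: G((p U r))=False (p U r)=True p=False r=True
s_1={q}: G((p U r))=False (p U r)=False p=False r=False
s_2={r}: G((p U r))=False (p U r)=True p=False r=True
s_3={q}: G((p U r))=False (p U r)=False p=False r=False
s_4={q,s}: G((p U r))=False (p U r)=False p=False r=False
s_5={r}: G((p U r))=True (p U r)=True p=False r=True

Answer: false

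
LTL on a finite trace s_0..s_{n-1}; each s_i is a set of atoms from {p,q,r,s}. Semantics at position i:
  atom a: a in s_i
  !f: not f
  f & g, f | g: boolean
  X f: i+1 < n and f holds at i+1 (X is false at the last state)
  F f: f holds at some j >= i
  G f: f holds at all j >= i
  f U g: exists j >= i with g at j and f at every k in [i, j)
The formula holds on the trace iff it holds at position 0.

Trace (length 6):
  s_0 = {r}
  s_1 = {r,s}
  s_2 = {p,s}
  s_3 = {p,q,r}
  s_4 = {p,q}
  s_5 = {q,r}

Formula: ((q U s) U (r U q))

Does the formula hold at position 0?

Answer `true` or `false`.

s_0={r}: ((q U s) U (r U q))=False (q U s)=False q=False s=False (r U q)=False r=True
s_1={r,s}: ((q U s) U (r U q))=True (q U s)=True q=False s=True (r U q)=False r=True
s_2={p,s}: ((q U s) U (r U q))=True (q U s)=True q=False s=True (r U q)=False r=False
s_3={p,q,r}: ((q U s) U (r U q))=True (q U s)=False q=True s=False (r U q)=True r=True
s_4={p,q}: ((q U s) U (r U q))=True (q U s)=False q=True s=False (r U q)=True r=False
s_5={q,r}: ((q U s) U (r U q))=True (q U s)=False q=True s=False (r U q)=True r=True

Answer: false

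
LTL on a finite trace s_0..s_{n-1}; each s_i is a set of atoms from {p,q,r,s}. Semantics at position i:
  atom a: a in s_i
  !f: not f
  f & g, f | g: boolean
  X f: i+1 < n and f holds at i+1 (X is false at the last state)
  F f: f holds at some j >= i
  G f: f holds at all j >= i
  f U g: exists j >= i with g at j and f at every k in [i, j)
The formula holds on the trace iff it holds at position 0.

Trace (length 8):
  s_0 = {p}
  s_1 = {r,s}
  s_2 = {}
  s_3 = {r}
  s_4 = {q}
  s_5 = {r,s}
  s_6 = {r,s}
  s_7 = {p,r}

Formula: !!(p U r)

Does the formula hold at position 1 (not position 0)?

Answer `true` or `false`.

s_0={p}: !!(p U r)=True !(p U r)=False (p U r)=True p=True r=False
s_1={r,s}: !!(p U r)=True !(p U r)=False (p U r)=True p=False r=True
s_2={}: !!(p U r)=False !(p U r)=True (p U r)=False p=False r=False
s_3={r}: !!(p U r)=True !(p U r)=False (p U r)=True p=False r=True
s_4={q}: !!(p U r)=False !(p U r)=True (p U r)=False p=False r=False
s_5={r,s}: !!(p U r)=True !(p U r)=False (p U r)=True p=False r=True
s_6={r,s}: !!(p U r)=True !(p U r)=False (p U r)=True p=False r=True
s_7={p,r}: !!(p U r)=True !(p U r)=False (p U r)=True p=True r=True
Evaluating at position 1: result = True

Answer: true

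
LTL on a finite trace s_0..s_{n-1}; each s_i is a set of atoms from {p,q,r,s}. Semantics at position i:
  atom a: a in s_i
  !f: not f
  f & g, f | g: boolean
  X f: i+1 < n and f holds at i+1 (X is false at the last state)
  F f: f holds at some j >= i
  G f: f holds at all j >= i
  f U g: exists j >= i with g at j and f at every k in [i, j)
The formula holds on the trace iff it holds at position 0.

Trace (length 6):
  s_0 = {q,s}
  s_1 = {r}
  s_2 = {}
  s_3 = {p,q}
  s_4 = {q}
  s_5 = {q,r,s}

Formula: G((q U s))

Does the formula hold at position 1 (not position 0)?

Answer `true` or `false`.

Answer: false

Derivation:
s_0={q,s}: G((q U s))=False (q U s)=True q=True s=True
s_1={r}: G((q U s))=False (q U s)=False q=False s=False
s_2={}: G((q U s))=False (q U s)=False q=False s=False
s_3={p,q}: G((q U s))=True (q U s)=True q=True s=False
s_4={q}: G((q U s))=True (q U s)=True q=True s=False
s_5={q,r,s}: G((q U s))=True (q U s)=True q=True s=True
Evaluating at position 1: result = False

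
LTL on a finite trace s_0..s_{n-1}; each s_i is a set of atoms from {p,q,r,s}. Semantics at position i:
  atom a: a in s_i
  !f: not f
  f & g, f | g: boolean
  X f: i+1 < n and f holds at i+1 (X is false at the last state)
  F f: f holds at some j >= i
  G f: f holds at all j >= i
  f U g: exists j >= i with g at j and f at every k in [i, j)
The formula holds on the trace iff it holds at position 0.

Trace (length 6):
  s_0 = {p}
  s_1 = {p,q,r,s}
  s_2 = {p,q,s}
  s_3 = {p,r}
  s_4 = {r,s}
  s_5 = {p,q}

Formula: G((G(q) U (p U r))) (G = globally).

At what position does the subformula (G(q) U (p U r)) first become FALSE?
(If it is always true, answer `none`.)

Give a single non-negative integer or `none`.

s_0={p}: (G(q) U (p U r))=True G(q)=False q=False (p U r)=True p=True r=False
s_1={p,q,r,s}: (G(q) U (p U r))=True G(q)=False q=True (p U r)=True p=True r=True
s_2={p,q,s}: (G(q) U (p U r))=True G(q)=False q=True (p U r)=True p=True r=False
s_3={p,r}: (G(q) U (p U r))=True G(q)=False q=False (p U r)=True p=True r=True
s_4={r,s}: (G(q) U (p U r))=True G(q)=False q=False (p U r)=True p=False r=True
s_5={p,q}: (G(q) U (p U r))=False G(q)=True q=True (p U r)=False p=True r=False
G((G(q) U (p U r))) holds globally = False
First violation at position 5.

Answer: 5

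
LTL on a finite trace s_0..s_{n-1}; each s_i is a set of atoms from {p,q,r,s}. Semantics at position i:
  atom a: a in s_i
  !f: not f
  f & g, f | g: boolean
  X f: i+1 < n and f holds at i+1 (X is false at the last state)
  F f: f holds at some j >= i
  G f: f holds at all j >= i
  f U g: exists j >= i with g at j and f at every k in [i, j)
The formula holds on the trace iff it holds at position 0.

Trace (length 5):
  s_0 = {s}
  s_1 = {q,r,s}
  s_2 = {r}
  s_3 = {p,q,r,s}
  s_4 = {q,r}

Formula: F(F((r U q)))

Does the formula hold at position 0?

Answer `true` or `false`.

Answer: true

Derivation:
s_0={s}: F(F((r U q)))=True F((r U q))=True (r U q)=False r=False q=False
s_1={q,r,s}: F(F((r U q)))=True F((r U q))=True (r U q)=True r=True q=True
s_2={r}: F(F((r U q)))=True F((r U q))=True (r U q)=True r=True q=False
s_3={p,q,r,s}: F(F((r U q)))=True F((r U q))=True (r U q)=True r=True q=True
s_4={q,r}: F(F((r U q)))=True F((r U q))=True (r U q)=True r=True q=True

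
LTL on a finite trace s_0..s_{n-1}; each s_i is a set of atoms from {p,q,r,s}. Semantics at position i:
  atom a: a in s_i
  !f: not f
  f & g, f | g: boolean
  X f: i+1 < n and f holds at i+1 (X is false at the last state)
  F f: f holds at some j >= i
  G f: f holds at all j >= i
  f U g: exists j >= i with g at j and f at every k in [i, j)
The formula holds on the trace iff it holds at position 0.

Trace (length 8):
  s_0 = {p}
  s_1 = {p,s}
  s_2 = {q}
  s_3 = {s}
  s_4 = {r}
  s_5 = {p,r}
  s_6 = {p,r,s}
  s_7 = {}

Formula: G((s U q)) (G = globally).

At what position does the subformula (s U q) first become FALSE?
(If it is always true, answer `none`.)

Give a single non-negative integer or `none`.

s_0={p}: (s U q)=False s=False q=False
s_1={p,s}: (s U q)=True s=True q=False
s_2={q}: (s U q)=True s=False q=True
s_3={s}: (s U q)=False s=True q=False
s_4={r}: (s U q)=False s=False q=False
s_5={p,r}: (s U q)=False s=False q=False
s_6={p,r,s}: (s U q)=False s=True q=False
s_7={}: (s U q)=False s=False q=False
G((s U q)) holds globally = False
First violation at position 0.

Answer: 0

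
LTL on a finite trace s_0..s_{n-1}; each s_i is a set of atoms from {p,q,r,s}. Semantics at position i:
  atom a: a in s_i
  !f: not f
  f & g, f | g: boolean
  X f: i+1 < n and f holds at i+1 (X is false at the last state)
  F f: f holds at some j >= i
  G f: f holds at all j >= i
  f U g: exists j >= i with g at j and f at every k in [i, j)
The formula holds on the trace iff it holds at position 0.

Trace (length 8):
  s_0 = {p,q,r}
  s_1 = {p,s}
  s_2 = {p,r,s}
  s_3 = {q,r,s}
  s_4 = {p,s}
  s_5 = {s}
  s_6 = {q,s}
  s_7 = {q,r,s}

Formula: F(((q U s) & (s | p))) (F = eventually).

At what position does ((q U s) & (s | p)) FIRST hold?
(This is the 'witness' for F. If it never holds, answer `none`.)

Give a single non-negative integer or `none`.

s_0={p,q,r}: ((q U s) & (s | p))=True (q U s)=True q=True s=False (s | p)=True p=True
s_1={p,s}: ((q U s) & (s | p))=True (q U s)=True q=False s=True (s | p)=True p=True
s_2={p,r,s}: ((q U s) & (s | p))=True (q U s)=True q=False s=True (s | p)=True p=True
s_3={q,r,s}: ((q U s) & (s | p))=True (q U s)=True q=True s=True (s | p)=True p=False
s_4={p,s}: ((q U s) & (s | p))=True (q U s)=True q=False s=True (s | p)=True p=True
s_5={s}: ((q U s) & (s | p))=True (q U s)=True q=False s=True (s | p)=True p=False
s_6={q,s}: ((q U s) & (s | p))=True (q U s)=True q=True s=True (s | p)=True p=False
s_7={q,r,s}: ((q U s) & (s | p))=True (q U s)=True q=True s=True (s | p)=True p=False
F(((q U s) & (s | p))) holds; first witness at position 0.

Answer: 0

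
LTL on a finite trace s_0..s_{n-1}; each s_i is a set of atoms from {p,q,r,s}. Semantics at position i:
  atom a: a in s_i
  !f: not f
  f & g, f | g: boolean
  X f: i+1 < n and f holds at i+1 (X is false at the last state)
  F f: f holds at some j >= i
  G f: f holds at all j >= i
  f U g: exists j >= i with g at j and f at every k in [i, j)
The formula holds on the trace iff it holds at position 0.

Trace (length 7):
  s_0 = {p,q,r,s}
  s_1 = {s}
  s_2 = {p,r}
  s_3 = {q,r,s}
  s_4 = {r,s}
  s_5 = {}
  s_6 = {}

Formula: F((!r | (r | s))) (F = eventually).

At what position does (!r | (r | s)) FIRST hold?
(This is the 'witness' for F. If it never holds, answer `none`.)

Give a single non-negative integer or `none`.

s_0={p,q,r,s}: (!r | (r | s))=True !r=False r=True (r | s)=True s=True
s_1={s}: (!r | (r | s))=True !r=True r=False (r | s)=True s=True
s_2={p,r}: (!r | (r | s))=True !r=False r=True (r | s)=True s=False
s_3={q,r,s}: (!r | (r | s))=True !r=False r=True (r | s)=True s=True
s_4={r,s}: (!r | (r | s))=True !r=False r=True (r | s)=True s=True
s_5={}: (!r | (r | s))=True !r=True r=False (r | s)=False s=False
s_6={}: (!r | (r | s))=True !r=True r=False (r | s)=False s=False
F((!r | (r | s))) holds; first witness at position 0.

Answer: 0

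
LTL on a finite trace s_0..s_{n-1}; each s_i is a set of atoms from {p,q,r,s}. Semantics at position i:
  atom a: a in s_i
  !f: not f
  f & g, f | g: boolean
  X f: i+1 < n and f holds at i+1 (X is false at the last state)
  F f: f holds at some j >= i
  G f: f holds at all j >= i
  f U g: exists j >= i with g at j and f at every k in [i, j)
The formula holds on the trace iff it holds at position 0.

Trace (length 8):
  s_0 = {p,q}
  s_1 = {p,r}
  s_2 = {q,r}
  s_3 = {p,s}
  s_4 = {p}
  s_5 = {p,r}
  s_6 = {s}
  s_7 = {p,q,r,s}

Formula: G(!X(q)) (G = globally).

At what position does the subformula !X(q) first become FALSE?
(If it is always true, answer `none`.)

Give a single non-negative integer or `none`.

s_0={p,q}: !X(q)=True X(q)=False q=True
s_1={p,r}: !X(q)=False X(q)=True q=False
s_2={q,r}: !X(q)=True X(q)=False q=True
s_3={p,s}: !X(q)=True X(q)=False q=False
s_4={p}: !X(q)=True X(q)=False q=False
s_5={p,r}: !X(q)=True X(q)=False q=False
s_6={s}: !X(q)=False X(q)=True q=False
s_7={p,q,r,s}: !X(q)=True X(q)=False q=True
G(!X(q)) holds globally = False
First violation at position 1.

Answer: 1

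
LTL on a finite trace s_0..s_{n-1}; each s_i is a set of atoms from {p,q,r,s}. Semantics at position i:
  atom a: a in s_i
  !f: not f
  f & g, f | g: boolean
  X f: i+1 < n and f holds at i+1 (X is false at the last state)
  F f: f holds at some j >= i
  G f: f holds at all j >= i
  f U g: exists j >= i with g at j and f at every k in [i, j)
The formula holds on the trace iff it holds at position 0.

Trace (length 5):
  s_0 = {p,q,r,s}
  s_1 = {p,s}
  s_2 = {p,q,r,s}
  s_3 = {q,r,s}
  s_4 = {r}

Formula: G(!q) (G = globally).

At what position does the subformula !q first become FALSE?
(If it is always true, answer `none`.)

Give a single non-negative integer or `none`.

Answer: 0

Derivation:
s_0={p,q,r,s}: !q=False q=True
s_1={p,s}: !q=True q=False
s_2={p,q,r,s}: !q=False q=True
s_3={q,r,s}: !q=False q=True
s_4={r}: !q=True q=False
G(!q) holds globally = False
First violation at position 0.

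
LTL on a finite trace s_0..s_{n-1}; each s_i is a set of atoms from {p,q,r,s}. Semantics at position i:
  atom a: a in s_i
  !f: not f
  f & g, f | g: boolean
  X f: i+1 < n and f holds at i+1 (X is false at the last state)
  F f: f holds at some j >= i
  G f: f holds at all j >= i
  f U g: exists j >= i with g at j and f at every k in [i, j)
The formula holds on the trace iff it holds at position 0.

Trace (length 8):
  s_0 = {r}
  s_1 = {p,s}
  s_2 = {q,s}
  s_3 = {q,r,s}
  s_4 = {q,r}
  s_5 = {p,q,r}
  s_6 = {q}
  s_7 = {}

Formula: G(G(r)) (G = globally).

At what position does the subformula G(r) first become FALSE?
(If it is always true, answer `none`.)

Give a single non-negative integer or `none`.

s_0={r}: G(r)=False r=True
s_1={p,s}: G(r)=False r=False
s_2={q,s}: G(r)=False r=False
s_3={q,r,s}: G(r)=False r=True
s_4={q,r}: G(r)=False r=True
s_5={p,q,r}: G(r)=False r=True
s_6={q}: G(r)=False r=False
s_7={}: G(r)=False r=False
G(G(r)) holds globally = False
First violation at position 0.

Answer: 0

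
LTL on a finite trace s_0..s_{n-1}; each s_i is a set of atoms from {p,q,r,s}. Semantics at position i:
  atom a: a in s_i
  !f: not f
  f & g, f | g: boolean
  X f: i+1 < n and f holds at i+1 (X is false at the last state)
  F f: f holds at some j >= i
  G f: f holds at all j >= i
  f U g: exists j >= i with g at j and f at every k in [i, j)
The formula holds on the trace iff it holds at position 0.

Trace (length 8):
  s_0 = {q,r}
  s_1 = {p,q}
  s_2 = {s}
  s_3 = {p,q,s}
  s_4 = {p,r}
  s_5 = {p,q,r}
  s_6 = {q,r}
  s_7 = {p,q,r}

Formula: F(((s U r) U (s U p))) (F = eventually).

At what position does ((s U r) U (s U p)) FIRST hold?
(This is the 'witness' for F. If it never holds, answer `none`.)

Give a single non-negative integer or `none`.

Answer: 0

Derivation:
s_0={q,r}: ((s U r) U (s U p))=True (s U r)=True s=False r=True (s U p)=False p=False
s_1={p,q}: ((s U r) U (s U p))=True (s U r)=False s=False r=False (s U p)=True p=True
s_2={s}: ((s U r) U (s U p))=True (s U r)=True s=True r=False (s U p)=True p=False
s_3={p,q,s}: ((s U r) U (s U p))=True (s U r)=True s=True r=False (s U p)=True p=True
s_4={p,r}: ((s U r) U (s U p))=True (s U r)=True s=False r=True (s U p)=True p=True
s_5={p,q,r}: ((s U r) U (s U p))=True (s U r)=True s=False r=True (s U p)=True p=True
s_6={q,r}: ((s U r) U (s U p))=True (s U r)=True s=False r=True (s U p)=False p=False
s_7={p,q,r}: ((s U r) U (s U p))=True (s U r)=True s=False r=True (s U p)=True p=True
F(((s U r) U (s U p))) holds; first witness at position 0.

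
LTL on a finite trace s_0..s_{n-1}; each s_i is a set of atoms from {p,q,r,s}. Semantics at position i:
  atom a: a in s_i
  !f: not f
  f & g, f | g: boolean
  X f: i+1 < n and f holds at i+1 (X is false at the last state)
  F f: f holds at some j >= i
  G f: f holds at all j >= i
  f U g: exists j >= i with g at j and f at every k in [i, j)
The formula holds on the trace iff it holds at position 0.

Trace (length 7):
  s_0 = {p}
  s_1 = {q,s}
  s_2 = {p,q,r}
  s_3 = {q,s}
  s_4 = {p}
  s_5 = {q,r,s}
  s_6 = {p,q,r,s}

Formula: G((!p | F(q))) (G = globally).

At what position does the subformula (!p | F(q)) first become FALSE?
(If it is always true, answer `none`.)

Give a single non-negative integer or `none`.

s_0={p}: (!p | F(q))=True !p=False p=True F(q)=True q=False
s_1={q,s}: (!p | F(q))=True !p=True p=False F(q)=True q=True
s_2={p,q,r}: (!p | F(q))=True !p=False p=True F(q)=True q=True
s_3={q,s}: (!p | F(q))=True !p=True p=False F(q)=True q=True
s_4={p}: (!p | F(q))=True !p=False p=True F(q)=True q=False
s_5={q,r,s}: (!p | F(q))=True !p=True p=False F(q)=True q=True
s_6={p,q,r,s}: (!p | F(q))=True !p=False p=True F(q)=True q=True
G((!p | F(q))) holds globally = True
No violation — formula holds at every position.

Answer: none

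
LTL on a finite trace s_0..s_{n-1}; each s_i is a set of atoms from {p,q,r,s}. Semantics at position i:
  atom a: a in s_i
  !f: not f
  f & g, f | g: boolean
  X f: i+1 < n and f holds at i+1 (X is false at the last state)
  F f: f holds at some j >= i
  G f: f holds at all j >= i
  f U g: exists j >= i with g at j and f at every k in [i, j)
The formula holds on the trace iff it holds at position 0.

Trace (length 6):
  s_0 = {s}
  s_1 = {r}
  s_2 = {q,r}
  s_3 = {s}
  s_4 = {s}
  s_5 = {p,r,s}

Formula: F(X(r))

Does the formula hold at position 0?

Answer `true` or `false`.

s_0={s}: F(X(r))=True X(r)=True r=False
s_1={r}: F(X(r))=True X(r)=True r=True
s_2={q,r}: F(X(r))=True X(r)=False r=True
s_3={s}: F(X(r))=True X(r)=False r=False
s_4={s}: F(X(r))=True X(r)=True r=False
s_5={p,r,s}: F(X(r))=False X(r)=False r=True

Answer: true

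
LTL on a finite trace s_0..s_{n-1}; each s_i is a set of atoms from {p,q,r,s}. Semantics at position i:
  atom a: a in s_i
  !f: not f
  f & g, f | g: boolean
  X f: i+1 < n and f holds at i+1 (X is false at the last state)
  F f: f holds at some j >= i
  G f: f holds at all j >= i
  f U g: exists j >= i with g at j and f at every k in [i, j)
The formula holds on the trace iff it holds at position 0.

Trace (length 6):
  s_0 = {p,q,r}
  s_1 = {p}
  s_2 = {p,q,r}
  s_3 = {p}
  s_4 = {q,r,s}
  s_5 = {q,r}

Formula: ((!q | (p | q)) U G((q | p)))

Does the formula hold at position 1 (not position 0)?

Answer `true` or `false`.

s_0={p,q,r}: ((!q | (p | q)) U G((q | p)))=True (!q | (p | q))=True !q=False q=True (p | q)=True p=True G((q | p))=True (q | p)=True
s_1={p}: ((!q | (p | q)) U G((q | p)))=True (!q | (p | q))=True !q=True q=False (p | q)=True p=True G((q | p))=True (q | p)=True
s_2={p,q,r}: ((!q | (p | q)) U G((q | p)))=True (!q | (p | q))=True !q=False q=True (p | q)=True p=True G((q | p))=True (q | p)=True
s_3={p}: ((!q | (p | q)) U G((q | p)))=True (!q | (p | q))=True !q=True q=False (p | q)=True p=True G((q | p))=True (q | p)=True
s_4={q,r,s}: ((!q | (p | q)) U G((q | p)))=True (!q | (p | q))=True !q=False q=True (p | q)=True p=False G((q | p))=True (q | p)=True
s_5={q,r}: ((!q | (p | q)) U G((q | p)))=True (!q | (p | q))=True !q=False q=True (p | q)=True p=False G((q | p))=True (q | p)=True
Evaluating at position 1: result = True

Answer: true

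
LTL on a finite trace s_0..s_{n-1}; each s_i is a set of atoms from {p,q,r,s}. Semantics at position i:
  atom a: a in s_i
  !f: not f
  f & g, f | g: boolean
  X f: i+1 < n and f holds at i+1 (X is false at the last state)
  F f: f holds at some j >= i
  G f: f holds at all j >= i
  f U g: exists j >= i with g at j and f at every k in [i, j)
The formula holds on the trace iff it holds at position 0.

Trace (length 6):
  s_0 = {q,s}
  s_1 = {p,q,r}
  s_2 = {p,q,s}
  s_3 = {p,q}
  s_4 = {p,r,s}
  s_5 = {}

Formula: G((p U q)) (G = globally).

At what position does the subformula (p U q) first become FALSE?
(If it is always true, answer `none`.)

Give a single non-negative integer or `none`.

Answer: 4

Derivation:
s_0={q,s}: (p U q)=True p=False q=True
s_1={p,q,r}: (p U q)=True p=True q=True
s_2={p,q,s}: (p U q)=True p=True q=True
s_3={p,q}: (p U q)=True p=True q=True
s_4={p,r,s}: (p U q)=False p=True q=False
s_5={}: (p U q)=False p=False q=False
G((p U q)) holds globally = False
First violation at position 4.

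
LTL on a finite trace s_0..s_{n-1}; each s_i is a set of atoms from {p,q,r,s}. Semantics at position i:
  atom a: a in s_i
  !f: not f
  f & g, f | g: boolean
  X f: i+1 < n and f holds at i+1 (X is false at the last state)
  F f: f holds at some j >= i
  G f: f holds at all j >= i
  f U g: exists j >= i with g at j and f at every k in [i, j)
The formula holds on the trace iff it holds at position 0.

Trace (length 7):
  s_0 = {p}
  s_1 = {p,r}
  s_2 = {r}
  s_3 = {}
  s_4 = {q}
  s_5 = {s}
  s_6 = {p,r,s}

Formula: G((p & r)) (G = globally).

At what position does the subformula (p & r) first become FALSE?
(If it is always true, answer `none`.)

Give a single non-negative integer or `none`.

s_0={p}: (p & r)=False p=True r=False
s_1={p,r}: (p & r)=True p=True r=True
s_2={r}: (p & r)=False p=False r=True
s_3={}: (p & r)=False p=False r=False
s_4={q}: (p & r)=False p=False r=False
s_5={s}: (p & r)=False p=False r=False
s_6={p,r,s}: (p & r)=True p=True r=True
G((p & r)) holds globally = False
First violation at position 0.

Answer: 0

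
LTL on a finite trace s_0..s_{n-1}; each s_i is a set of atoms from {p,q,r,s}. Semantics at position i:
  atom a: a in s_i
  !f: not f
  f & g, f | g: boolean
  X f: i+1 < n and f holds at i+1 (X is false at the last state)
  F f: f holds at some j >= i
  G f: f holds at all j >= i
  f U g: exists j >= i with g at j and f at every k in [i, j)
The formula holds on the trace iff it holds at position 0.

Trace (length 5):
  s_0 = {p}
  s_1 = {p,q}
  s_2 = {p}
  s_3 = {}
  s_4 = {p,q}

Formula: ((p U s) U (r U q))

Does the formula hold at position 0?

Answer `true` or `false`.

s_0={p}: ((p U s) U (r U q))=False (p U s)=False p=True s=False (r U q)=False r=False q=False
s_1={p,q}: ((p U s) U (r U q))=True (p U s)=False p=True s=False (r U q)=True r=False q=True
s_2={p}: ((p U s) U (r U q))=False (p U s)=False p=True s=False (r U q)=False r=False q=False
s_3={}: ((p U s) U (r U q))=False (p U s)=False p=False s=False (r U q)=False r=False q=False
s_4={p,q}: ((p U s) U (r U q))=True (p U s)=False p=True s=False (r U q)=True r=False q=True

Answer: false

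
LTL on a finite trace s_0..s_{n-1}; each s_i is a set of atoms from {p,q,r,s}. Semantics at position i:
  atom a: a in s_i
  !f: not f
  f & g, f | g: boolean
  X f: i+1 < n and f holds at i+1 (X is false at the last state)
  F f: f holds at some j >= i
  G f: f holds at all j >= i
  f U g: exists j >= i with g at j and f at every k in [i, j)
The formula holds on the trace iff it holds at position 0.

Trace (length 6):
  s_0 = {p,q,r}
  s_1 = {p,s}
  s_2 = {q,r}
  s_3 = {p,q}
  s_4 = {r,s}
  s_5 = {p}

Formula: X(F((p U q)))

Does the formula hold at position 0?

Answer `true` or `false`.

s_0={p,q,r}: X(F((p U q)))=True F((p U q))=True (p U q)=True p=True q=True
s_1={p,s}: X(F((p U q)))=True F((p U q))=True (p U q)=True p=True q=False
s_2={q,r}: X(F((p U q)))=True F((p U q))=True (p U q)=True p=False q=True
s_3={p,q}: X(F((p U q)))=False F((p U q))=True (p U q)=True p=True q=True
s_4={r,s}: X(F((p U q)))=False F((p U q))=False (p U q)=False p=False q=False
s_5={p}: X(F((p U q)))=False F((p U q))=False (p U q)=False p=True q=False

Answer: true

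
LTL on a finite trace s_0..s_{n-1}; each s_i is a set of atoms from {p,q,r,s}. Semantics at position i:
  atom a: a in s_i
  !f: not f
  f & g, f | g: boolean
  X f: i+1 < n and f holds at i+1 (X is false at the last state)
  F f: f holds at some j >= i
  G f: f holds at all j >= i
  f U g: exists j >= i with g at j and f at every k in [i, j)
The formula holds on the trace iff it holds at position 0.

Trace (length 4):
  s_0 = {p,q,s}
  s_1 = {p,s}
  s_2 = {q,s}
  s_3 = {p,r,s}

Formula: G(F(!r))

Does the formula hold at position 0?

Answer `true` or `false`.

s_0={p,q,s}: G(F(!r))=False F(!r)=True !r=True r=False
s_1={p,s}: G(F(!r))=False F(!r)=True !r=True r=False
s_2={q,s}: G(F(!r))=False F(!r)=True !r=True r=False
s_3={p,r,s}: G(F(!r))=False F(!r)=False !r=False r=True

Answer: false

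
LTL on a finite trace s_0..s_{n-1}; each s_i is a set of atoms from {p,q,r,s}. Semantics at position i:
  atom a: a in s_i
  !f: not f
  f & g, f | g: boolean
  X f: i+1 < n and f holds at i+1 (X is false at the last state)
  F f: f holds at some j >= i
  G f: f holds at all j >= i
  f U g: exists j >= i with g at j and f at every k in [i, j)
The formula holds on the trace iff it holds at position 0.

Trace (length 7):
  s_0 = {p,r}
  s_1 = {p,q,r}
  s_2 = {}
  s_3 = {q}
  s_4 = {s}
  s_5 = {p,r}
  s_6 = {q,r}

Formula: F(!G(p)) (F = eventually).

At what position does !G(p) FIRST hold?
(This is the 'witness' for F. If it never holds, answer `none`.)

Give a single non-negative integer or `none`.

s_0={p,r}: !G(p)=True G(p)=False p=True
s_1={p,q,r}: !G(p)=True G(p)=False p=True
s_2={}: !G(p)=True G(p)=False p=False
s_3={q}: !G(p)=True G(p)=False p=False
s_4={s}: !G(p)=True G(p)=False p=False
s_5={p,r}: !G(p)=True G(p)=False p=True
s_6={q,r}: !G(p)=True G(p)=False p=False
F(!G(p)) holds; first witness at position 0.

Answer: 0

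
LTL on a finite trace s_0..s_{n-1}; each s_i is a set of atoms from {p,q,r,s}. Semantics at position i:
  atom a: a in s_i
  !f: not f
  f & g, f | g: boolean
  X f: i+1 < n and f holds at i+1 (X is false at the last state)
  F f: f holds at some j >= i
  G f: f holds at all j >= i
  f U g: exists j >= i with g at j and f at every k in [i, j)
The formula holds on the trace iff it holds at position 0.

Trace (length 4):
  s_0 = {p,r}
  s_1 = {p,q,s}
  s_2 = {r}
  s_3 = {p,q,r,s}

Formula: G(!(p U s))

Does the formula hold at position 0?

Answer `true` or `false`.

s_0={p,r}: G(!(p U s))=False !(p U s)=False (p U s)=True p=True s=False
s_1={p,q,s}: G(!(p U s))=False !(p U s)=False (p U s)=True p=True s=True
s_2={r}: G(!(p U s))=False !(p U s)=True (p U s)=False p=False s=False
s_3={p,q,r,s}: G(!(p U s))=False !(p U s)=False (p U s)=True p=True s=True

Answer: false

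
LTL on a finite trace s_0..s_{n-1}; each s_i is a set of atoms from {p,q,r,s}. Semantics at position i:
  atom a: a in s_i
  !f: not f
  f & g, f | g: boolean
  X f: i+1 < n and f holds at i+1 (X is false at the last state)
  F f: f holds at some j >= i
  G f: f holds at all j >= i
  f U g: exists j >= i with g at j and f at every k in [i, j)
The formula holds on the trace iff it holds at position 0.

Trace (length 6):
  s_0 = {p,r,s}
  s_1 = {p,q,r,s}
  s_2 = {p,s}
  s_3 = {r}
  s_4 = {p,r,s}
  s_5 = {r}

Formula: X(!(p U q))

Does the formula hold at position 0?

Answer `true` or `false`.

Answer: false

Derivation:
s_0={p,r,s}: X(!(p U q))=False !(p U q)=False (p U q)=True p=True q=False
s_1={p,q,r,s}: X(!(p U q))=True !(p U q)=False (p U q)=True p=True q=True
s_2={p,s}: X(!(p U q))=True !(p U q)=True (p U q)=False p=True q=False
s_3={r}: X(!(p U q))=True !(p U q)=True (p U q)=False p=False q=False
s_4={p,r,s}: X(!(p U q))=True !(p U q)=True (p U q)=False p=True q=False
s_5={r}: X(!(p U q))=False !(p U q)=True (p U q)=False p=False q=False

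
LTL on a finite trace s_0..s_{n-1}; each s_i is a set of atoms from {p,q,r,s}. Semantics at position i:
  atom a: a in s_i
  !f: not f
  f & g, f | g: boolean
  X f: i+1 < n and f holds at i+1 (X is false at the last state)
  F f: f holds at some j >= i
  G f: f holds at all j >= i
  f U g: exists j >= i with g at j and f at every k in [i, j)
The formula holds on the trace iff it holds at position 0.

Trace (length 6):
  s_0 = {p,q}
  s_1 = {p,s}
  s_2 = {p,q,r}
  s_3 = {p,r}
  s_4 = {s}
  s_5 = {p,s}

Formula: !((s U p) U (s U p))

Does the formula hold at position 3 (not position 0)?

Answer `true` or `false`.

s_0={p,q}: !((s U p) U (s U p))=False ((s U p) U (s U p))=True (s U p)=True s=False p=True
s_1={p,s}: !((s U p) U (s U p))=False ((s U p) U (s U p))=True (s U p)=True s=True p=True
s_2={p,q,r}: !((s U p) U (s U p))=False ((s U p) U (s U p))=True (s U p)=True s=False p=True
s_3={p,r}: !((s U p) U (s U p))=False ((s U p) U (s U p))=True (s U p)=True s=False p=True
s_4={s}: !((s U p) U (s U p))=False ((s U p) U (s U p))=True (s U p)=True s=True p=False
s_5={p,s}: !((s U p) U (s U p))=False ((s U p) U (s U p))=True (s U p)=True s=True p=True
Evaluating at position 3: result = False

Answer: false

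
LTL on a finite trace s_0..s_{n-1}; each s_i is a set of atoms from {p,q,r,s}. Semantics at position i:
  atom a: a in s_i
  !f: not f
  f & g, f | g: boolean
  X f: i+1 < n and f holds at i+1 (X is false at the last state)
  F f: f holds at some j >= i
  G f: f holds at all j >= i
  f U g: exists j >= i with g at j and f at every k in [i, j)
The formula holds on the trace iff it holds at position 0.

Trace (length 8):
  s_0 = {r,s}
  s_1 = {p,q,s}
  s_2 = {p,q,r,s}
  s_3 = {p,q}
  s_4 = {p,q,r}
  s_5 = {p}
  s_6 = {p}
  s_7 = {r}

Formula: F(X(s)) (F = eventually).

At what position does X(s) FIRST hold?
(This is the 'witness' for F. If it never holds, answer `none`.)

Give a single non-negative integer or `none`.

Answer: 0

Derivation:
s_0={r,s}: X(s)=True s=True
s_1={p,q,s}: X(s)=True s=True
s_2={p,q,r,s}: X(s)=False s=True
s_3={p,q}: X(s)=False s=False
s_4={p,q,r}: X(s)=False s=False
s_5={p}: X(s)=False s=False
s_6={p}: X(s)=False s=False
s_7={r}: X(s)=False s=False
F(X(s)) holds; first witness at position 0.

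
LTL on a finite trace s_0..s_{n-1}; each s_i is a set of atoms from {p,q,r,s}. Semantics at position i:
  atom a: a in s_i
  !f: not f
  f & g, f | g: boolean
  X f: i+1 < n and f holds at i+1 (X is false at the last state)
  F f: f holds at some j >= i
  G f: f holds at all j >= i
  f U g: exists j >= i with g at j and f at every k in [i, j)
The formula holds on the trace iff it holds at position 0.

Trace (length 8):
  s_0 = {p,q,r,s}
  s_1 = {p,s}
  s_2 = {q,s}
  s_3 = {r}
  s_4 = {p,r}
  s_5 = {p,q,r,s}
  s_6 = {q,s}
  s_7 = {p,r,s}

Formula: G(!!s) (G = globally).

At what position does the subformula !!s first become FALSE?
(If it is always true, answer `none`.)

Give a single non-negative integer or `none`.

s_0={p,q,r,s}: !!s=True !s=False s=True
s_1={p,s}: !!s=True !s=False s=True
s_2={q,s}: !!s=True !s=False s=True
s_3={r}: !!s=False !s=True s=False
s_4={p,r}: !!s=False !s=True s=False
s_5={p,q,r,s}: !!s=True !s=False s=True
s_6={q,s}: !!s=True !s=False s=True
s_7={p,r,s}: !!s=True !s=False s=True
G(!!s) holds globally = False
First violation at position 3.

Answer: 3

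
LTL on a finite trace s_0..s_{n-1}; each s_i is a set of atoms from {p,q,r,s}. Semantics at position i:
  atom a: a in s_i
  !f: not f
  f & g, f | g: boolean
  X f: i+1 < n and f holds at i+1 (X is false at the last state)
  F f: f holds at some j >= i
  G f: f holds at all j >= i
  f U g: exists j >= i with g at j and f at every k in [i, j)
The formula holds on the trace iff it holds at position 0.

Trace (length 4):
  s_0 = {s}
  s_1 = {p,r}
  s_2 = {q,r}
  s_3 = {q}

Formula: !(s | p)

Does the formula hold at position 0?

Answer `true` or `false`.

Answer: false

Derivation:
s_0={s}: !(s | p)=False (s | p)=True s=True p=False
s_1={p,r}: !(s | p)=False (s | p)=True s=False p=True
s_2={q,r}: !(s | p)=True (s | p)=False s=False p=False
s_3={q}: !(s | p)=True (s | p)=False s=False p=False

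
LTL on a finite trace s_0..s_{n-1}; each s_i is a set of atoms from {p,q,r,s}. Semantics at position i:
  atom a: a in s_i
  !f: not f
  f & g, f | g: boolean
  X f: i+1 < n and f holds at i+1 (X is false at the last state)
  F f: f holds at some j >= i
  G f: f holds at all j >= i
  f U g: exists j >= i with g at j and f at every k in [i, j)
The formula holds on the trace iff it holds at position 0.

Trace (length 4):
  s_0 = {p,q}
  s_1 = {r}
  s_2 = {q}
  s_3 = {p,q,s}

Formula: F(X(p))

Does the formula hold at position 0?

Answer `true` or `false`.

Answer: true

Derivation:
s_0={p,q}: F(X(p))=True X(p)=False p=True
s_1={r}: F(X(p))=True X(p)=False p=False
s_2={q}: F(X(p))=True X(p)=True p=False
s_3={p,q,s}: F(X(p))=False X(p)=False p=True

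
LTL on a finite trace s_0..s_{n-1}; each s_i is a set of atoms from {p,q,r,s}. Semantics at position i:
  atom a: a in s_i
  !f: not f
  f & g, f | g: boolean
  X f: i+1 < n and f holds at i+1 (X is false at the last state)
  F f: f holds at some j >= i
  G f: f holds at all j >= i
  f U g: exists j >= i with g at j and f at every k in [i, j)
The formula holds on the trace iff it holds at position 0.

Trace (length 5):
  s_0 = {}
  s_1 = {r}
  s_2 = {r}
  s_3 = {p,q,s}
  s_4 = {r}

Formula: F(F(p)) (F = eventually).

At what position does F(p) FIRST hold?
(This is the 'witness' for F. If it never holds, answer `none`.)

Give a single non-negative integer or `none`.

s_0={}: F(p)=True p=False
s_1={r}: F(p)=True p=False
s_2={r}: F(p)=True p=False
s_3={p,q,s}: F(p)=True p=True
s_4={r}: F(p)=False p=False
F(F(p)) holds; first witness at position 0.

Answer: 0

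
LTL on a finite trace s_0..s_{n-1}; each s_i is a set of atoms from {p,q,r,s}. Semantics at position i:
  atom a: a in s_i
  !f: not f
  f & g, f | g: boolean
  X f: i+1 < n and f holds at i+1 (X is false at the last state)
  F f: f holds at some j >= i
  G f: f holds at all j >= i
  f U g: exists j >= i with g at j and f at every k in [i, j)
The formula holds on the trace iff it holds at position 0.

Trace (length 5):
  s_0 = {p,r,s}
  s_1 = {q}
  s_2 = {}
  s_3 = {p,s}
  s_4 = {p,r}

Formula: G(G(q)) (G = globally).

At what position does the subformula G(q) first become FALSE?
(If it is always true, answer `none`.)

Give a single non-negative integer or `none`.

Answer: 0

Derivation:
s_0={p,r,s}: G(q)=False q=False
s_1={q}: G(q)=False q=True
s_2={}: G(q)=False q=False
s_3={p,s}: G(q)=False q=False
s_4={p,r}: G(q)=False q=False
G(G(q)) holds globally = False
First violation at position 0.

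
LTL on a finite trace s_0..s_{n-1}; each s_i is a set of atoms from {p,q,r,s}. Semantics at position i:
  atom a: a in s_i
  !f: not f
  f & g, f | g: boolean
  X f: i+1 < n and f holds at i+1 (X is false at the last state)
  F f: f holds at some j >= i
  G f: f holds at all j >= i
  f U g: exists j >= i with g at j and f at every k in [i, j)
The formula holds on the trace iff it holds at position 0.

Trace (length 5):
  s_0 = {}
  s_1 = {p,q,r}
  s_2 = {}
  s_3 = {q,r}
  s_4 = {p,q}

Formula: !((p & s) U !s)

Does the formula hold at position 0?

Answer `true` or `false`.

s_0={}: !((p & s) U !s)=False ((p & s) U !s)=True (p & s)=False p=False s=False !s=True
s_1={p,q,r}: !((p & s) U !s)=False ((p & s) U !s)=True (p & s)=False p=True s=False !s=True
s_2={}: !((p & s) U !s)=False ((p & s) U !s)=True (p & s)=False p=False s=False !s=True
s_3={q,r}: !((p & s) U !s)=False ((p & s) U !s)=True (p & s)=False p=False s=False !s=True
s_4={p,q}: !((p & s) U !s)=False ((p & s) U !s)=True (p & s)=False p=True s=False !s=True

Answer: false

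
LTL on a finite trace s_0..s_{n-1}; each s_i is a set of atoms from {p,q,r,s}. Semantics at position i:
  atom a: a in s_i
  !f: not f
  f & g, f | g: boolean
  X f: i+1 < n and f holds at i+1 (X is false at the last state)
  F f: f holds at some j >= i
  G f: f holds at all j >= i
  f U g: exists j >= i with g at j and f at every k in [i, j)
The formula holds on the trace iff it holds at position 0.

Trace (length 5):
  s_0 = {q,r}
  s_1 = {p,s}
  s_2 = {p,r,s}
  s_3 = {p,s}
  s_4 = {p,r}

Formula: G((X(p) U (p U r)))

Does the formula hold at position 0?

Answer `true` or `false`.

s_0={q,r}: G((X(p) U (p U r)))=True (X(p) U (p U r))=True X(p)=True p=False (p U r)=True r=True
s_1={p,s}: G((X(p) U (p U r)))=True (X(p) U (p U r))=True X(p)=True p=True (p U r)=True r=False
s_2={p,r,s}: G((X(p) U (p U r)))=True (X(p) U (p U r))=True X(p)=True p=True (p U r)=True r=True
s_3={p,s}: G((X(p) U (p U r)))=True (X(p) U (p U r))=True X(p)=True p=True (p U r)=True r=False
s_4={p,r}: G((X(p) U (p U r)))=True (X(p) U (p U r))=True X(p)=False p=True (p U r)=True r=True

Answer: true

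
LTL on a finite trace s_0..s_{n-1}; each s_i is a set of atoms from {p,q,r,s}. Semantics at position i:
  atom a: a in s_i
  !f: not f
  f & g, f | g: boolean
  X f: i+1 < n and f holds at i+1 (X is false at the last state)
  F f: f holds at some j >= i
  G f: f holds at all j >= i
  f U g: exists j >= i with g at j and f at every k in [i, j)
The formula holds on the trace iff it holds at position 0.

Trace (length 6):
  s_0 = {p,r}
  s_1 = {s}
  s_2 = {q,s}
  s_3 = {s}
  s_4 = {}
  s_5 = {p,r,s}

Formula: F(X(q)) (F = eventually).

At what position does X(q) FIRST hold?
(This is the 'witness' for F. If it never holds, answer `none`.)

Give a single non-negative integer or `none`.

Answer: 1

Derivation:
s_0={p,r}: X(q)=False q=False
s_1={s}: X(q)=True q=False
s_2={q,s}: X(q)=False q=True
s_3={s}: X(q)=False q=False
s_4={}: X(q)=False q=False
s_5={p,r,s}: X(q)=False q=False
F(X(q)) holds; first witness at position 1.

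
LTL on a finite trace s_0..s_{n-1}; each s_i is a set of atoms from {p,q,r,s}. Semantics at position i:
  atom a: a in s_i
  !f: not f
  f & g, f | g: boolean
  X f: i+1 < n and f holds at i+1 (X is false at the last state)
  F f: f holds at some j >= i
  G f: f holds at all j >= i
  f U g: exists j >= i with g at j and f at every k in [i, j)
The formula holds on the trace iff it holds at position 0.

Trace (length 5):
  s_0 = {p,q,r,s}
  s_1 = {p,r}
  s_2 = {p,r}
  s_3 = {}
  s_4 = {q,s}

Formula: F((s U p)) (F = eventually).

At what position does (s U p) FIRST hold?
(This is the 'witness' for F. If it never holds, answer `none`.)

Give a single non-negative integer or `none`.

s_0={p,q,r,s}: (s U p)=True s=True p=True
s_1={p,r}: (s U p)=True s=False p=True
s_2={p,r}: (s U p)=True s=False p=True
s_3={}: (s U p)=False s=False p=False
s_4={q,s}: (s U p)=False s=True p=False
F((s U p)) holds; first witness at position 0.

Answer: 0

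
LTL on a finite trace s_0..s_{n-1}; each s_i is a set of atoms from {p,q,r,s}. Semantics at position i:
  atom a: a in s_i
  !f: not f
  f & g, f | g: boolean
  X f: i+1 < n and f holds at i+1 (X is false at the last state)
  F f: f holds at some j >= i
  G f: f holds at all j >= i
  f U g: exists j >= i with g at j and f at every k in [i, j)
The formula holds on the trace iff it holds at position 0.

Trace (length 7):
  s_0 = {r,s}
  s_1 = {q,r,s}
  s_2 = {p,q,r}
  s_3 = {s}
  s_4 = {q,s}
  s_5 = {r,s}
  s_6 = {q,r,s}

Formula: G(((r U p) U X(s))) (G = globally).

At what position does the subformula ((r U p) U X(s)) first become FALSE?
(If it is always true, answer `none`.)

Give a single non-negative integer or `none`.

Answer: 6

Derivation:
s_0={r,s}: ((r U p) U X(s))=True (r U p)=True r=True p=False X(s)=True s=True
s_1={q,r,s}: ((r U p) U X(s))=True (r U p)=True r=True p=False X(s)=False s=True
s_2={p,q,r}: ((r U p) U X(s))=True (r U p)=True r=True p=True X(s)=True s=False
s_3={s}: ((r U p) U X(s))=True (r U p)=False r=False p=False X(s)=True s=True
s_4={q,s}: ((r U p) U X(s))=True (r U p)=False r=False p=False X(s)=True s=True
s_5={r,s}: ((r U p) U X(s))=True (r U p)=False r=True p=False X(s)=True s=True
s_6={q,r,s}: ((r U p) U X(s))=False (r U p)=False r=True p=False X(s)=False s=True
G(((r U p) U X(s))) holds globally = False
First violation at position 6.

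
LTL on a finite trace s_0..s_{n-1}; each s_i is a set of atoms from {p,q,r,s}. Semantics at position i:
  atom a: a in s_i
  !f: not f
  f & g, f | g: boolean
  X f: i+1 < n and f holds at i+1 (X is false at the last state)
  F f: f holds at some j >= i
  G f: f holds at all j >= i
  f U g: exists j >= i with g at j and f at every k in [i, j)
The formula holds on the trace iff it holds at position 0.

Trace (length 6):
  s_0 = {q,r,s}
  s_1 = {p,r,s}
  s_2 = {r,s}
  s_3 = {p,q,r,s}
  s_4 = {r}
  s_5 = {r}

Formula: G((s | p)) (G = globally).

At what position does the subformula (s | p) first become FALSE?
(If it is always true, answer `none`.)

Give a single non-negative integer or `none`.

Answer: 4

Derivation:
s_0={q,r,s}: (s | p)=True s=True p=False
s_1={p,r,s}: (s | p)=True s=True p=True
s_2={r,s}: (s | p)=True s=True p=False
s_3={p,q,r,s}: (s | p)=True s=True p=True
s_4={r}: (s | p)=False s=False p=False
s_5={r}: (s | p)=False s=False p=False
G((s | p)) holds globally = False
First violation at position 4.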